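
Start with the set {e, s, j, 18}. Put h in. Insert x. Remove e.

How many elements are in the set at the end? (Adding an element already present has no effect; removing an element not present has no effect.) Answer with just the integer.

Answer: 5

Derivation:
Tracking the set through each operation:
Start: {18, e, j, s}
Event 1 (add h): added. Set: {18, e, h, j, s}
Event 2 (add x): added. Set: {18, e, h, j, s, x}
Event 3 (remove e): removed. Set: {18, h, j, s, x}

Final set: {18, h, j, s, x} (size 5)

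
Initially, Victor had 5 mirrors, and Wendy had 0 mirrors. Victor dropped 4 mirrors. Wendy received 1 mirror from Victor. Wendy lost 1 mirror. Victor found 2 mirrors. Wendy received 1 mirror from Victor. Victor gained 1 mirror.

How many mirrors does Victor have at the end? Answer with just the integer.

Tracking counts step by step:
Start: Victor=5, Wendy=0
Event 1 (Victor -4): Victor: 5 -> 1. State: Victor=1, Wendy=0
Event 2 (Victor -> Wendy, 1): Victor: 1 -> 0, Wendy: 0 -> 1. State: Victor=0, Wendy=1
Event 3 (Wendy -1): Wendy: 1 -> 0. State: Victor=0, Wendy=0
Event 4 (Victor +2): Victor: 0 -> 2. State: Victor=2, Wendy=0
Event 5 (Victor -> Wendy, 1): Victor: 2 -> 1, Wendy: 0 -> 1. State: Victor=1, Wendy=1
Event 6 (Victor +1): Victor: 1 -> 2. State: Victor=2, Wendy=1

Victor's final count: 2

Answer: 2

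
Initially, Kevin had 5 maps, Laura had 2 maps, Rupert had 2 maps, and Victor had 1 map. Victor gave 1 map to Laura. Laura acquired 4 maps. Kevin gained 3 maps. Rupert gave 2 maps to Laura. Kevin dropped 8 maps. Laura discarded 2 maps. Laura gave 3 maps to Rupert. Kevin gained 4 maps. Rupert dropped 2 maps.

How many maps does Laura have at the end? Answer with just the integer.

Answer: 4

Derivation:
Tracking counts step by step:
Start: Kevin=5, Laura=2, Rupert=2, Victor=1
Event 1 (Victor -> Laura, 1): Victor: 1 -> 0, Laura: 2 -> 3. State: Kevin=5, Laura=3, Rupert=2, Victor=0
Event 2 (Laura +4): Laura: 3 -> 7. State: Kevin=5, Laura=7, Rupert=2, Victor=0
Event 3 (Kevin +3): Kevin: 5 -> 8. State: Kevin=8, Laura=7, Rupert=2, Victor=0
Event 4 (Rupert -> Laura, 2): Rupert: 2 -> 0, Laura: 7 -> 9. State: Kevin=8, Laura=9, Rupert=0, Victor=0
Event 5 (Kevin -8): Kevin: 8 -> 0. State: Kevin=0, Laura=9, Rupert=0, Victor=0
Event 6 (Laura -2): Laura: 9 -> 7. State: Kevin=0, Laura=7, Rupert=0, Victor=0
Event 7 (Laura -> Rupert, 3): Laura: 7 -> 4, Rupert: 0 -> 3. State: Kevin=0, Laura=4, Rupert=3, Victor=0
Event 8 (Kevin +4): Kevin: 0 -> 4. State: Kevin=4, Laura=4, Rupert=3, Victor=0
Event 9 (Rupert -2): Rupert: 3 -> 1. State: Kevin=4, Laura=4, Rupert=1, Victor=0

Laura's final count: 4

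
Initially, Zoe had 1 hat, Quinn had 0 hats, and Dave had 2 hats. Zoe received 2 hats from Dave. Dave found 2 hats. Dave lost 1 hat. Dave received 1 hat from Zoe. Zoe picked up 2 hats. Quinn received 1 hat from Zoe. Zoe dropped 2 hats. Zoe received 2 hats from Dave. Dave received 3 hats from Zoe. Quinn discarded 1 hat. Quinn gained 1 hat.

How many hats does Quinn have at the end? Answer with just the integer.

Tracking counts step by step:
Start: Zoe=1, Quinn=0, Dave=2
Event 1 (Dave -> Zoe, 2): Dave: 2 -> 0, Zoe: 1 -> 3. State: Zoe=3, Quinn=0, Dave=0
Event 2 (Dave +2): Dave: 0 -> 2. State: Zoe=3, Quinn=0, Dave=2
Event 3 (Dave -1): Dave: 2 -> 1. State: Zoe=3, Quinn=0, Dave=1
Event 4 (Zoe -> Dave, 1): Zoe: 3 -> 2, Dave: 1 -> 2. State: Zoe=2, Quinn=0, Dave=2
Event 5 (Zoe +2): Zoe: 2 -> 4. State: Zoe=4, Quinn=0, Dave=2
Event 6 (Zoe -> Quinn, 1): Zoe: 4 -> 3, Quinn: 0 -> 1. State: Zoe=3, Quinn=1, Dave=2
Event 7 (Zoe -2): Zoe: 3 -> 1. State: Zoe=1, Quinn=1, Dave=2
Event 8 (Dave -> Zoe, 2): Dave: 2 -> 0, Zoe: 1 -> 3. State: Zoe=3, Quinn=1, Dave=0
Event 9 (Zoe -> Dave, 3): Zoe: 3 -> 0, Dave: 0 -> 3. State: Zoe=0, Quinn=1, Dave=3
Event 10 (Quinn -1): Quinn: 1 -> 0. State: Zoe=0, Quinn=0, Dave=3
Event 11 (Quinn +1): Quinn: 0 -> 1. State: Zoe=0, Quinn=1, Dave=3

Quinn's final count: 1

Answer: 1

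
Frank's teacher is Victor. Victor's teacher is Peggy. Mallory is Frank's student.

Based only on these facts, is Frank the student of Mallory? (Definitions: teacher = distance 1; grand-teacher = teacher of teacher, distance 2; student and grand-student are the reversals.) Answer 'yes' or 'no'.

Reconstructing the teacher chain from the given facts:
  Peggy -> Victor -> Frank -> Mallory
(each arrow means 'teacher of the next')
Positions in the chain (0 = top):
  position of Peggy: 0
  position of Victor: 1
  position of Frank: 2
  position of Mallory: 3

Frank is at position 2, Mallory is at position 3; signed distance (j - i) = 1.
'student' requires j - i = -1. Actual distance is 1, so the relation does NOT hold.

Answer: no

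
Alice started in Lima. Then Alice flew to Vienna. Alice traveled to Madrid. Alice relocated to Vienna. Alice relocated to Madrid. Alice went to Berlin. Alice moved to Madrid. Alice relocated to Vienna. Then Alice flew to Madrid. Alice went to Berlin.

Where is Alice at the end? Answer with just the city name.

Tracking Alice's location:
Start: Alice is in Lima.
After move 1: Lima -> Vienna. Alice is in Vienna.
After move 2: Vienna -> Madrid. Alice is in Madrid.
After move 3: Madrid -> Vienna. Alice is in Vienna.
After move 4: Vienna -> Madrid. Alice is in Madrid.
After move 5: Madrid -> Berlin. Alice is in Berlin.
After move 6: Berlin -> Madrid. Alice is in Madrid.
After move 7: Madrid -> Vienna. Alice is in Vienna.
After move 8: Vienna -> Madrid. Alice is in Madrid.
After move 9: Madrid -> Berlin. Alice is in Berlin.

Answer: Berlin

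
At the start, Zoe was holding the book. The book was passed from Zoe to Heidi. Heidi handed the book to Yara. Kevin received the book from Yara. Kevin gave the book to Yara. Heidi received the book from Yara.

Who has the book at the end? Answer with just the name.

Tracking the book through each event:
Start: Zoe has the book.
After event 1: Heidi has the book.
After event 2: Yara has the book.
After event 3: Kevin has the book.
After event 4: Yara has the book.
After event 5: Heidi has the book.

Answer: Heidi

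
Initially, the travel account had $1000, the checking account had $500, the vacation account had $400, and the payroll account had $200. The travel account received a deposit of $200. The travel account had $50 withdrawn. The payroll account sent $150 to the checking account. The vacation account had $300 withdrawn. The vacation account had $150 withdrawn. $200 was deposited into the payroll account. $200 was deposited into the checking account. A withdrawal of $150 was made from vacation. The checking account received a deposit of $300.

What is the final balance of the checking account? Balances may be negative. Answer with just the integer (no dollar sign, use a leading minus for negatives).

Answer: 1150

Derivation:
Tracking account balances step by step:
Start: travel=1000, checking=500, vacation=400, payroll=200
Event 1 (deposit 200 to travel): travel: 1000 + 200 = 1200. Balances: travel=1200, checking=500, vacation=400, payroll=200
Event 2 (withdraw 50 from travel): travel: 1200 - 50 = 1150. Balances: travel=1150, checking=500, vacation=400, payroll=200
Event 3 (transfer 150 payroll -> checking): payroll: 200 - 150 = 50, checking: 500 + 150 = 650. Balances: travel=1150, checking=650, vacation=400, payroll=50
Event 4 (withdraw 300 from vacation): vacation: 400 - 300 = 100. Balances: travel=1150, checking=650, vacation=100, payroll=50
Event 5 (withdraw 150 from vacation): vacation: 100 - 150 = -50. Balances: travel=1150, checking=650, vacation=-50, payroll=50
Event 6 (deposit 200 to payroll): payroll: 50 + 200 = 250. Balances: travel=1150, checking=650, vacation=-50, payroll=250
Event 7 (deposit 200 to checking): checking: 650 + 200 = 850. Balances: travel=1150, checking=850, vacation=-50, payroll=250
Event 8 (withdraw 150 from vacation): vacation: -50 - 150 = -200. Balances: travel=1150, checking=850, vacation=-200, payroll=250
Event 9 (deposit 300 to checking): checking: 850 + 300 = 1150. Balances: travel=1150, checking=1150, vacation=-200, payroll=250

Final balance of checking: 1150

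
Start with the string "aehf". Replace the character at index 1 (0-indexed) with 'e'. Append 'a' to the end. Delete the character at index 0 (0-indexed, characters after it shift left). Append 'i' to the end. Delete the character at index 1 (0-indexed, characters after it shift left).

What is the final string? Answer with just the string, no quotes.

Applying each edit step by step:
Start: "aehf"
Op 1 (replace idx 1: 'e' -> 'e'): "aehf" -> "aehf"
Op 2 (append 'a'): "aehf" -> "aehfa"
Op 3 (delete idx 0 = 'a'): "aehfa" -> "ehfa"
Op 4 (append 'i'): "ehfa" -> "ehfai"
Op 5 (delete idx 1 = 'h'): "ehfai" -> "efai"

Answer: efai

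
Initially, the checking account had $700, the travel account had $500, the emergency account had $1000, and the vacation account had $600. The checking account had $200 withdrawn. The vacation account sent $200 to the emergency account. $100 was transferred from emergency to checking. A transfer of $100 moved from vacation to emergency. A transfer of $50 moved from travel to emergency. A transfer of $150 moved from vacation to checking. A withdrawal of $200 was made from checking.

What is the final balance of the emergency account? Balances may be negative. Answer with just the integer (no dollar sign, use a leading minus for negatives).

Answer: 1250

Derivation:
Tracking account balances step by step:
Start: checking=700, travel=500, emergency=1000, vacation=600
Event 1 (withdraw 200 from checking): checking: 700 - 200 = 500. Balances: checking=500, travel=500, emergency=1000, vacation=600
Event 2 (transfer 200 vacation -> emergency): vacation: 600 - 200 = 400, emergency: 1000 + 200 = 1200. Balances: checking=500, travel=500, emergency=1200, vacation=400
Event 3 (transfer 100 emergency -> checking): emergency: 1200 - 100 = 1100, checking: 500 + 100 = 600. Balances: checking=600, travel=500, emergency=1100, vacation=400
Event 4 (transfer 100 vacation -> emergency): vacation: 400 - 100 = 300, emergency: 1100 + 100 = 1200. Balances: checking=600, travel=500, emergency=1200, vacation=300
Event 5 (transfer 50 travel -> emergency): travel: 500 - 50 = 450, emergency: 1200 + 50 = 1250. Balances: checking=600, travel=450, emergency=1250, vacation=300
Event 6 (transfer 150 vacation -> checking): vacation: 300 - 150 = 150, checking: 600 + 150 = 750. Balances: checking=750, travel=450, emergency=1250, vacation=150
Event 7 (withdraw 200 from checking): checking: 750 - 200 = 550. Balances: checking=550, travel=450, emergency=1250, vacation=150

Final balance of emergency: 1250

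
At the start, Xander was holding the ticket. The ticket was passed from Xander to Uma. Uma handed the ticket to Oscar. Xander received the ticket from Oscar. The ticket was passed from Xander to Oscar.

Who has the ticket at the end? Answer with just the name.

Tracking the ticket through each event:
Start: Xander has the ticket.
After event 1: Uma has the ticket.
After event 2: Oscar has the ticket.
After event 3: Xander has the ticket.
After event 4: Oscar has the ticket.

Answer: Oscar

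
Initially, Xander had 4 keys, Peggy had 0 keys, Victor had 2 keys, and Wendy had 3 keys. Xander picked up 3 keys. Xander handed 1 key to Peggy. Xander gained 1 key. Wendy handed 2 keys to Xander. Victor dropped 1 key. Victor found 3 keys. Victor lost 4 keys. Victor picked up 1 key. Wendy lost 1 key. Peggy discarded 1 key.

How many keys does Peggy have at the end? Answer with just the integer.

Answer: 0

Derivation:
Tracking counts step by step:
Start: Xander=4, Peggy=0, Victor=2, Wendy=3
Event 1 (Xander +3): Xander: 4 -> 7. State: Xander=7, Peggy=0, Victor=2, Wendy=3
Event 2 (Xander -> Peggy, 1): Xander: 7 -> 6, Peggy: 0 -> 1. State: Xander=6, Peggy=1, Victor=2, Wendy=3
Event 3 (Xander +1): Xander: 6 -> 7. State: Xander=7, Peggy=1, Victor=2, Wendy=3
Event 4 (Wendy -> Xander, 2): Wendy: 3 -> 1, Xander: 7 -> 9. State: Xander=9, Peggy=1, Victor=2, Wendy=1
Event 5 (Victor -1): Victor: 2 -> 1. State: Xander=9, Peggy=1, Victor=1, Wendy=1
Event 6 (Victor +3): Victor: 1 -> 4. State: Xander=9, Peggy=1, Victor=4, Wendy=1
Event 7 (Victor -4): Victor: 4 -> 0. State: Xander=9, Peggy=1, Victor=0, Wendy=1
Event 8 (Victor +1): Victor: 0 -> 1. State: Xander=9, Peggy=1, Victor=1, Wendy=1
Event 9 (Wendy -1): Wendy: 1 -> 0. State: Xander=9, Peggy=1, Victor=1, Wendy=0
Event 10 (Peggy -1): Peggy: 1 -> 0. State: Xander=9, Peggy=0, Victor=1, Wendy=0

Peggy's final count: 0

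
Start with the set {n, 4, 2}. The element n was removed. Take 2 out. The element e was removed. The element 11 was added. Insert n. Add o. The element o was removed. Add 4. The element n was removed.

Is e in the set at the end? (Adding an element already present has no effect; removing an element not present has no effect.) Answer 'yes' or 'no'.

Tracking the set through each operation:
Start: {2, 4, n}
Event 1 (remove n): removed. Set: {2, 4}
Event 2 (remove 2): removed. Set: {4}
Event 3 (remove e): not present, no change. Set: {4}
Event 4 (add 11): added. Set: {11, 4}
Event 5 (add n): added. Set: {11, 4, n}
Event 6 (add o): added. Set: {11, 4, n, o}
Event 7 (remove o): removed. Set: {11, 4, n}
Event 8 (add 4): already present, no change. Set: {11, 4, n}
Event 9 (remove n): removed. Set: {11, 4}

Final set: {11, 4} (size 2)
e is NOT in the final set.

Answer: no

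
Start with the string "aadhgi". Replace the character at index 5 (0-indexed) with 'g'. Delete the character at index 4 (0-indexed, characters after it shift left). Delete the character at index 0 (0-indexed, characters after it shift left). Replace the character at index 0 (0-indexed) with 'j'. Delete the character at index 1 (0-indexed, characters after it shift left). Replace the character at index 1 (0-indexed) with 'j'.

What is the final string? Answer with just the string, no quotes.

Applying each edit step by step:
Start: "aadhgi"
Op 1 (replace idx 5: 'i' -> 'g'): "aadhgi" -> "aadhgg"
Op 2 (delete idx 4 = 'g'): "aadhgg" -> "aadhg"
Op 3 (delete idx 0 = 'a'): "aadhg" -> "adhg"
Op 4 (replace idx 0: 'a' -> 'j'): "adhg" -> "jdhg"
Op 5 (delete idx 1 = 'd'): "jdhg" -> "jhg"
Op 6 (replace idx 1: 'h' -> 'j'): "jhg" -> "jjg"

Answer: jjg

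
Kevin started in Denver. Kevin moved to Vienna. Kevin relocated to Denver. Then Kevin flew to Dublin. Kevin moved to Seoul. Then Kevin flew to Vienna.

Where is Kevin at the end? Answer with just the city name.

Tracking Kevin's location:
Start: Kevin is in Denver.
After move 1: Denver -> Vienna. Kevin is in Vienna.
After move 2: Vienna -> Denver. Kevin is in Denver.
After move 3: Denver -> Dublin. Kevin is in Dublin.
After move 4: Dublin -> Seoul. Kevin is in Seoul.
After move 5: Seoul -> Vienna. Kevin is in Vienna.

Answer: Vienna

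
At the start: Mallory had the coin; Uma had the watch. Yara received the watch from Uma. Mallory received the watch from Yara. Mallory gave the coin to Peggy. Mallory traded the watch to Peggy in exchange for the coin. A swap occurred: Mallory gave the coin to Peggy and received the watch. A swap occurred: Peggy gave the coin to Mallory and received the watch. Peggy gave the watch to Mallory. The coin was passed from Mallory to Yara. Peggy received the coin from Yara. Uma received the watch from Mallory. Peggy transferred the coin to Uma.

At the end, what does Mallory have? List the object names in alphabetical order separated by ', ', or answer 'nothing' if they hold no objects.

Tracking all object holders:
Start: coin:Mallory, watch:Uma
Event 1 (give watch: Uma -> Yara). State: coin:Mallory, watch:Yara
Event 2 (give watch: Yara -> Mallory). State: coin:Mallory, watch:Mallory
Event 3 (give coin: Mallory -> Peggy). State: coin:Peggy, watch:Mallory
Event 4 (swap watch<->coin: now watch:Peggy, coin:Mallory). State: coin:Mallory, watch:Peggy
Event 5 (swap coin<->watch: now coin:Peggy, watch:Mallory). State: coin:Peggy, watch:Mallory
Event 6 (swap coin<->watch: now coin:Mallory, watch:Peggy). State: coin:Mallory, watch:Peggy
Event 7 (give watch: Peggy -> Mallory). State: coin:Mallory, watch:Mallory
Event 8 (give coin: Mallory -> Yara). State: coin:Yara, watch:Mallory
Event 9 (give coin: Yara -> Peggy). State: coin:Peggy, watch:Mallory
Event 10 (give watch: Mallory -> Uma). State: coin:Peggy, watch:Uma
Event 11 (give coin: Peggy -> Uma). State: coin:Uma, watch:Uma

Final state: coin:Uma, watch:Uma
Mallory holds: (nothing).

Answer: nothing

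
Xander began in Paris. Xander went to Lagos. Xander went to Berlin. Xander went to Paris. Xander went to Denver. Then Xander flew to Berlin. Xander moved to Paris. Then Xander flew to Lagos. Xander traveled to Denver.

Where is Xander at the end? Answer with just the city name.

Answer: Denver

Derivation:
Tracking Xander's location:
Start: Xander is in Paris.
After move 1: Paris -> Lagos. Xander is in Lagos.
After move 2: Lagos -> Berlin. Xander is in Berlin.
After move 3: Berlin -> Paris. Xander is in Paris.
After move 4: Paris -> Denver. Xander is in Denver.
After move 5: Denver -> Berlin. Xander is in Berlin.
After move 6: Berlin -> Paris. Xander is in Paris.
After move 7: Paris -> Lagos. Xander is in Lagos.
After move 8: Lagos -> Denver. Xander is in Denver.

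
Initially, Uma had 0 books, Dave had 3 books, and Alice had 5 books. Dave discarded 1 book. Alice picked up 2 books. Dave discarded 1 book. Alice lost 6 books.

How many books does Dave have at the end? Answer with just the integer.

Answer: 1

Derivation:
Tracking counts step by step:
Start: Uma=0, Dave=3, Alice=5
Event 1 (Dave -1): Dave: 3 -> 2. State: Uma=0, Dave=2, Alice=5
Event 2 (Alice +2): Alice: 5 -> 7. State: Uma=0, Dave=2, Alice=7
Event 3 (Dave -1): Dave: 2 -> 1. State: Uma=0, Dave=1, Alice=7
Event 4 (Alice -6): Alice: 7 -> 1. State: Uma=0, Dave=1, Alice=1

Dave's final count: 1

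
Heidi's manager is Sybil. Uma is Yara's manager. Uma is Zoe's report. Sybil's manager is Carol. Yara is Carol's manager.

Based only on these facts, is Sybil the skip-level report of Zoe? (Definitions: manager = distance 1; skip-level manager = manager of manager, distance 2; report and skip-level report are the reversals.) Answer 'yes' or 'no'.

Answer: no

Derivation:
Reconstructing the manager chain from the given facts:
  Zoe -> Uma -> Yara -> Carol -> Sybil -> Heidi
(each arrow means 'manager of the next')
Positions in the chain (0 = top):
  position of Zoe: 0
  position of Uma: 1
  position of Yara: 2
  position of Carol: 3
  position of Sybil: 4
  position of Heidi: 5

Sybil is at position 4, Zoe is at position 0; signed distance (j - i) = -4.
'skip-level report' requires j - i = -2. Actual distance is -4, so the relation does NOT hold.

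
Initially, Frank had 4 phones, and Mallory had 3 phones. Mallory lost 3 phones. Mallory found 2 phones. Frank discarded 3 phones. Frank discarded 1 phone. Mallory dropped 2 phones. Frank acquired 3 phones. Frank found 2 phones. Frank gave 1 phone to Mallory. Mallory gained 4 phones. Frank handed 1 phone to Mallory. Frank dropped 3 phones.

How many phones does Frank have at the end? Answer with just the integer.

Answer: 0

Derivation:
Tracking counts step by step:
Start: Frank=4, Mallory=3
Event 1 (Mallory -3): Mallory: 3 -> 0. State: Frank=4, Mallory=0
Event 2 (Mallory +2): Mallory: 0 -> 2. State: Frank=4, Mallory=2
Event 3 (Frank -3): Frank: 4 -> 1. State: Frank=1, Mallory=2
Event 4 (Frank -1): Frank: 1 -> 0. State: Frank=0, Mallory=2
Event 5 (Mallory -2): Mallory: 2 -> 0. State: Frank=0, Mallory=0
Event 6 (Frank +3): Frank: 0 -> 3. State: Frank=3, Mallory=0
Event 7 (Frank +2): Frank: 3 -> 5. State: Frank=5, Mallory=0
Event 8 (Frank -> Mallory, 1): Frank: 5 -> 4, Mallory: 0 -> 1. State: Frank=4, Mallory=1
Event 9 (Mallory +4): Mallory: 1 -> 5. State: Frank=4, Mallory=5
Event 10 (Frank -> Mallory, 1): Frank: 4 -> 3, Mallory: 5 -> 6. State: Frank=3, Mallory=6
Event 11 (Frank -3): Frank: 3 -> 0. State: Frank=0, Mallory=6

Frank's final count: 0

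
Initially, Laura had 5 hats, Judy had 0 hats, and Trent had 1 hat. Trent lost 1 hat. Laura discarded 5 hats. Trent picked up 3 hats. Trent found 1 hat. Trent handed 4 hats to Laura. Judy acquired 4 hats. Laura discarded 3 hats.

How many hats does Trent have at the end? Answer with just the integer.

Tracking counts step by step:
Start: Laura=5, Judy=0, Trent=1
Event 1 (Trent -1): Trent: 1 -> 0. State: Laura=5, Judy=0, Trent=0
Event 2 (Laura -5): Laura: 5 -> 0. State: Laura=0, Judy=0, Trent=0
Event 3 (Trent +3): Trent: 0 -> 3. State: Laura=0, Judy=0, Trent=3
Event 4 (Trent +1): Trent: 3 -> 4. State: Laura=0, Judy=0, Trent=4
Event 5 (Trent -> Laura, 4): Trent: 4 -> 0, Laura: 0 -> 4. State: Laura=4, Judy=0, Trent=0
Event 6 (Judy +4): Judy: 0 -> 4. State: Laura=4, Judy=4, Trent=0
Event 7 (Laura -3): Laura: 4 -> 1. State: Laura=1, Judy=4, Trent=0

Trent's final count: 0

Answer: 0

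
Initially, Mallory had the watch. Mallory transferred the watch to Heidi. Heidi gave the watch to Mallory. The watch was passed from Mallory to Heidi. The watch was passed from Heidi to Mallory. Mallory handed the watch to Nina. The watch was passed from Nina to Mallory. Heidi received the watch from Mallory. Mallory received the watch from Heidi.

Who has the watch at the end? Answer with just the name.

Answer: Mallory

Derivation:
Tracking the watch through each event:
Start: Mallory has the watch.
After event 1: Heidi has the watch.
After event 2: Mallory has the watch.
After event 3: Heidi has the watch.
After event 4: Mallory has the watch.
After event 5: Nina has the watch.
After event 6: Mallory has the watch.
After event 7: Heidi has the watch.
After event 8: Mallory has the watch.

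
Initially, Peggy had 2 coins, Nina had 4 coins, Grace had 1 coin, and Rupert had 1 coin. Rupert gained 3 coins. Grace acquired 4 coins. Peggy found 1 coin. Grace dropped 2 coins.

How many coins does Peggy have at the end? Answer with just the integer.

Answer: 3

Derivation:
Tracking counts step by step:
Start: Peggy=2, Nina=4, Grace=1, Rupert=1
Event 1 (Rupert +3): Rupert: 1 -> 4. State: Peggy=2, Nina=4, Grace=1, Rupert=4
Event 2 (Grace +4): Grace: 1 -> 5. State: Peggy=2, Nina=4, Grace=5, Rupert=4
Event 3 (Peggy +1): Peggy: 2 -> 3. State: Peggy=3, Nina=4, Grace=5, Rupert=4
Event 4 (Grace -2): Grace: 5 -> 3. State: Peggy=3, Nina=4, Grace=3, Rupert=4

Peggy's final count: 3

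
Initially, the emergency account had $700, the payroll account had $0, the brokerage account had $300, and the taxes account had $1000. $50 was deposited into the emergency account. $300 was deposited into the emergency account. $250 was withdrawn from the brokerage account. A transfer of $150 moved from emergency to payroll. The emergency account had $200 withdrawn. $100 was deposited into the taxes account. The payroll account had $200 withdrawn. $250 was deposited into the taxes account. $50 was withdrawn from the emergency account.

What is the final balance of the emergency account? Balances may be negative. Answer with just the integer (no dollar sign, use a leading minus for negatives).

Answer: 650

Derivation:
Tracking account balances step by step:
Start: emergency=700, payroll=0, brokerage=300, taxes=1000
Event 1 (deposit 50 to emergency): emergency: 700 + 50 = 750. Balances: emergency=750, payroll=0, brokerage=300, taxes=1000
Event 2 (deposit 300 to emergency): emergency: 750 + 300 = 1050. Balances: emergency=1050, payroll=0, brokerage=300, taxes=1000
Event 3 (withdraw 250 from brokerage): brokerage: 300 - 250 = 50. Balances: emergency=1050, payroll=0, brokerage=50, taxes=1000
Event 4 (transfer 150 emergency -> payroll): emergency: 1050 - 150 = 900, payroll: 0 + 150 = 150. Balances: emergency=900, payroll=150, brokerage=50, taxes=1000
Event 5 (withdraw 200 from emergency): emergency: 900 - 200 = 700. Balances: emergency=700, payroll=150, brokerage=50, taxes=1000
Event 6 (deposit 100 to taxes): taxes: 1000 + 100 = 1100. Balances: emergency=700, payroll=150, brokerage=50, taxes=1100
Event 7 (withdraw 200 from payroll): payroll: 150 - 200 = -50. Balances: emergency=700, payroll=-50, brokerage=50, taxes=1100
Event 8 (deposit 250 to taxes): taxes: 1100 + 250 = 1350. Balances: emergency=700, payroll=-50, brokerage=50, taxes=1350
Event 9 (withdraw 50 from emergency): emergency: 700 - 50 = 650. Balances: emergency=650, payroll=-50, brokerage=50, taxes=1350

Final balance of emergency: 650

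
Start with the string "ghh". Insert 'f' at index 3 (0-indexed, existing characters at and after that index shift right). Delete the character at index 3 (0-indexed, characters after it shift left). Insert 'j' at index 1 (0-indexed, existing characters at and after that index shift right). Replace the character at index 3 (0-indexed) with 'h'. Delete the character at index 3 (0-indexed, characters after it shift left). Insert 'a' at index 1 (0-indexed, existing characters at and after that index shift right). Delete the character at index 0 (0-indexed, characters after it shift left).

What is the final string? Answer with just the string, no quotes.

Applying each edit step by step:
Start: "ghh"
Op 1 (insert 'f' at idx 3): "ghh" -> "ghhf"
Op 2 (delete idx 3 = 'f'): "ghhf" -> "ghh"
Op 3 (insert 'j' at idx 1): "ghh" -> "gjhh"
Op 4 (replace idx 3: 'h' -> 'h'): "gjhh" -> "gjhh"
Op 5 (delete idx 3 = 'h'): "gjhh" -> "gjh"
Op 6 (insert 'a' at idx 1): "gjh" -> "gajh"
Op 7 (delete idx 0 = 'g'): "gajh" -> "ajh"

Answer: ajh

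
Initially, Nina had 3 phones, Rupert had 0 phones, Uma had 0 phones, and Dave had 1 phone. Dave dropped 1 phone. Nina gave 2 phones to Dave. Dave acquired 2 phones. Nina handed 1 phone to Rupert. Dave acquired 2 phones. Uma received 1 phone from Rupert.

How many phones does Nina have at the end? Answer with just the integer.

Tracking counts step by step:
Start: Nina=3, Rupert=0, Uma=0, Dave=1
Event 1 (Dave -1): Dave: 1 -> 0. State: Nina=3, Rupert=0, Uma=0, Dave=0
Event 2 (Nina -> Dave, 2): Nina: 3 -> 1, Dave: 0 -> 2. State: Nina=1, Rupert=0, Uma=0, Dave=2
Event 3 (Dave +2): Dave: 2 -> 4. State: Nina=1, Rupert=0, Uma=0, Dave=4
Event 4 (Nina -> Rupert, 1): Nina: 1 -> 0, Rupert: 0 -> 1. State: Nina=0, Rupert=1, Uma=0, Dave=4
Event 5 (Dave +2): Dave: 4 -> 6. State: Nina=0, Rupert=1, Uma=0, Dave=6
Event 6 (Rupert -> Uma, 1): Rupert: 1 -> 0, Uma: 0 -> 1. State: Nina=0, Rupert=0, Uma=1, Dave=6

Nina's final count: 0

Answer: 0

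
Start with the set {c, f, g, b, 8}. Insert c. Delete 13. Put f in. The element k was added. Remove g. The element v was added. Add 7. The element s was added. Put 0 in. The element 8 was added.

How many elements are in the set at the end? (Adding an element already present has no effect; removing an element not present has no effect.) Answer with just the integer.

Answer: 9

Derivation:
Tracking the set through each operation:
Start: {8, b, c, f, g}
Event 1 (add c): already present, no change. Set: {8, b, c, f, g}
Event 2 (remove 13): not present, no change. Set: {8, b, c, f, g}
Event 3 (add f): already present, no change. Set: {8, b, c, f, g}
Event 4 (add k): added. Set: {8, b, c, f, g, k}
Event 5 (remove g): removed. Set: {8, b, c, f, k}
Event 6 (add v): added. Set: {8, b, c, f, k, v}
Event 7 (add 7): added. Set: {7, 8, b, c, f, k, v}
Event 8 (add s): added. Set: {7, 8, b, c, f, k, s, v}
Event 9 (add 0): added. Set: {0, 7, 8, b, c, f, k, s, v}
Event 10 (add 8): already present, no change. Set: {0, 7, 8, b, c, f, k, s, v}

Final set: {0, 7, 8, b, c, f, k, s, v} (size 9)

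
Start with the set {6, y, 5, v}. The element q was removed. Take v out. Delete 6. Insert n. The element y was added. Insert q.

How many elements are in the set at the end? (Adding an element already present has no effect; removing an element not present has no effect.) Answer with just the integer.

Answer: 4

Derivation:
Tracking the set through each operation:
Start: {5, 6, v, y}
Event 1 (remove q): not present, no change. Set: {5, 6, v, y}
Event 2 (remove v): removed. Set: {5, 6, y}
Event 3 (remove 6): removed. Set: {5, y}
Event 4 (add n): added. Set: {5, n, y}
Event 5 (add y): already present, no change. Set: {5, n, y}
Event 6 (add q): added. Set: {5, n, q, y}

Final set: {5, n, q, y} (size 4)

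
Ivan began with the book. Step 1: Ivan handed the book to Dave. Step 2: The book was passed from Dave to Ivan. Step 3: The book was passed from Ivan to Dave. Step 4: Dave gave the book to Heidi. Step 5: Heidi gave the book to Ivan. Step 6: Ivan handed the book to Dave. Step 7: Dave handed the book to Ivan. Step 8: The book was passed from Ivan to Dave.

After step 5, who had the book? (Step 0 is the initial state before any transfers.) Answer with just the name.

Tracking the book holder through step 5:
After step 0 (start): Ivan
After step 1: Dave
After step 2: Ivan
After step 3: Dave
After step 4: Heidi
After step 5: Ivan

At step 5, the holder is Ivan.

Answer: Ivan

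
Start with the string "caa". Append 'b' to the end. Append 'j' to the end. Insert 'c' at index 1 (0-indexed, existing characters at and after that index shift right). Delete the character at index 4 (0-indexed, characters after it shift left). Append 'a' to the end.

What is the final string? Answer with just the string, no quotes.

Answer: ccaaja

Derivation:
Applying each edit step by step:
Start: "caa"
Op 1 (append 'b'): "caa" -> "caab"
Op 2 (append 'j'): "caab" -> "caabj"
Op 3 (insert 'c' at idx 1): "caabj" -> "ccaabj"
Op 4 (delete idx 4 = 'b'): "ccaabj" -> "ccaaj"
Op 5 (append 'a'): "ccaaj" -> "ccaaja"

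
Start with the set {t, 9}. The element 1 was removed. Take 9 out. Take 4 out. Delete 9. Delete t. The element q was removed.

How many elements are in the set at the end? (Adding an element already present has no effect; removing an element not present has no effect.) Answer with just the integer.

Answer: 0

Derivation:
Tracking the set through each operation:
Start: {9, t}
Event 1 (remove 1): not present, no change. Set: {9, t}
Event 2 (remove 9): removed. Set: {t}
Event 3 (remove 4): not present, no change. Set: {t}
Event 4 (remove 9): not present, no change. Set: {t}
Event 5 (remove t): removed. Set: {}
Event 6 (remove q): not present, no change. Set: {}

Final set: {} (size 0)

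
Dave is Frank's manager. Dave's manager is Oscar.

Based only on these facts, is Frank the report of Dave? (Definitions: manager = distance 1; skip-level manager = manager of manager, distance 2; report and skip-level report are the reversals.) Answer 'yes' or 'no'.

Answer: yes

Derivation:
Reconstructing the manager chain from the given facts:
  Oscar -> Dave -> Frank
(each arrow means 'manager of the next')
Positions in the chain (0 = top):
  position of Oscar: 0
  position of Dave: 1
  position of Frank: 2

Frank is at position 2, Dave is at position 1; signed distance (j - i) = -1.
'report' requires j - i = -1. Actual distance is -1, so the relation HOLDS.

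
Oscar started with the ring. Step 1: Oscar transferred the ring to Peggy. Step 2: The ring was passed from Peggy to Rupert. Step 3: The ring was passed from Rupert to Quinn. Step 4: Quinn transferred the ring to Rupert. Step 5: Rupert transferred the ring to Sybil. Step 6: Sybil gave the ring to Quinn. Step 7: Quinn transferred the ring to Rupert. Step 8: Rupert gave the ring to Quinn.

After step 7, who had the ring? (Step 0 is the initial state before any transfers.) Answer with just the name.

Tracking the ring holder through step 7:
After step 0 (start): Oscar
After step 1: Peggy
After step 2: Rupert
After step 3: Quinn
After step 4: Rupert
After step 5: Sybil
After step 6: Quinn
After step 7: Rupert

At step 7, the holder is Rupert.

Answer: Rupert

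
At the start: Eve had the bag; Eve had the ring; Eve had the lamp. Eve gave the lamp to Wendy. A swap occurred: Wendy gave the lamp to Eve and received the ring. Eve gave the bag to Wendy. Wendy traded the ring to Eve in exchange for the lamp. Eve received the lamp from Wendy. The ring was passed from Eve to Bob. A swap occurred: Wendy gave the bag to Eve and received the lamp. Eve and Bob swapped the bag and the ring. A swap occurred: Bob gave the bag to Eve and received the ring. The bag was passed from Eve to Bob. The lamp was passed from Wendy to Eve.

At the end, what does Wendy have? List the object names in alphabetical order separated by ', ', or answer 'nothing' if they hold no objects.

Tracking all object holders:
Start: bag:Eve, ring:Eve, lamp:Eve
Event 1 (give lamp: Eve -> Wendy). State: bag:Eve, ring:Eve, lamp:Wendy
Event 2 (swap lamp<->ring: now lamp:Eve, ring:Wendy). State: bag:Eve, ring:Wendy, lamp:Eve
Event 3 (give bag: Eve -> Wendy). State: bag:Wendy, ring:Wendy, lamp:Eve
Event 4 (swap ring<->lamp: now ring:Eve, lamp:Wendy). State: bag:Wendy, ring:Eve, lamp:Wendy
Event 5 (give lamp: Wendy -> Eve). State: bag:Wendy, ring:Eve, lamp:Eve
Event 6 (give ring: Eve -> Bob). State: bag:Wendy, ring:Bob, lamp:Eve
Event 7 (swap bag<->lamp: now bag:Eve, lamp:Wendy). State: bag:Eve, ring:Bob, lamp:Wendy
Event 8 (swap bag<->ring: now bag:Bob, ring:Eve). State: bag:Bob, ring:Eve, lamp:Wendy
Event 9 (swap bag<->ring: now bag:Eve, ring:Bob). State: bag:Eve, ring:Bob, lamp:Wendy
Event 10 (give bag: Eve -> Bob). State: bag:Bob, ring:Bob, lamp:Wendy
Event 11 (give lamp: Wendy -> Eve). State: bag:Bob, ring:Bob, lamp:Eve

Final state: bag:Bob, ring:Bob, lamp:Eve
Wendy holds: (nothing).

Answer: nothing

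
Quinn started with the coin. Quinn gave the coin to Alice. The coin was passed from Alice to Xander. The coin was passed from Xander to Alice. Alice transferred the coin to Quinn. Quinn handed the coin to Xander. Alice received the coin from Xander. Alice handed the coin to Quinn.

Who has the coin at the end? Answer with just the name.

Tracking the coin through each event:
Start: Quinn has the coin.
After event 1: Alice has the coin.
After event 2: Xander has the coin.
After event 3: Alice has the coin.
After event 4: Quinn has the coin.
After event 5: Xander has the coin.
After event 6: Alice has the coin.
After event 7: Quinn has the coin.

Answer: Quinn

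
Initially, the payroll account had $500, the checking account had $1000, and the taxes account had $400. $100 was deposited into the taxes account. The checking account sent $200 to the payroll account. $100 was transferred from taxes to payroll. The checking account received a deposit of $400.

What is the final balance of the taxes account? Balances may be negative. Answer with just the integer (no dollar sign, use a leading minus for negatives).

Answer: 400

Derivation:
Tracking account balances step by step:
Start: payroll=500, checking=1000, taxes=400
Event 1 (deposit 100 to taxes): taxes: 400 + 100 = 500. Balances: payroll=500, checking=1000, taxes=500
Event 2 (transfer 200 checking -> payroll): checking: 1000 - 200 = 800, payroll: 500 + 200 = 700. Balances: payroll=700, checking=800, taxes=500
Event 3 (transfer 100 taxes -> payroll): taxes: 500 - 100 = 400, payroll: 700 + 100 = 800. Balances: payroll=800, checking=800, taxes=400
Event 4 (deposit 400 to checking): checking: 800 + 400 = 1200. Balances: payroll=800, checking=1200, taxes=400

Final balance of taxes: 400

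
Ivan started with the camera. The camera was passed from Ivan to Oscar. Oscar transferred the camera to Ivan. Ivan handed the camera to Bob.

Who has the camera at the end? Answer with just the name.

Answer: Bob

Derivation:
Tracking the camera through each event:
Start: Ivan has the camera.
After event 1: Oscar has the camera.
After event 2: Ivan has the camera.
After event 3: Bob has the camera.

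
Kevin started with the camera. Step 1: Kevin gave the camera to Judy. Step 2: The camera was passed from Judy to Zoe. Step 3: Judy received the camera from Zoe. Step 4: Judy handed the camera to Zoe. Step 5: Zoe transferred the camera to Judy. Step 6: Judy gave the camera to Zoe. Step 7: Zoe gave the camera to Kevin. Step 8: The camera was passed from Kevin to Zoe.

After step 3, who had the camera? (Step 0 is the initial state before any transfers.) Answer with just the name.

Answer: Judy

Derivation:
Tracking the camera holder through step 3:
After step 0 (start): Kevin
After step 1: Judy
After step 2: Zoe
After step 3: Judy

At step 3, the holder is Judy.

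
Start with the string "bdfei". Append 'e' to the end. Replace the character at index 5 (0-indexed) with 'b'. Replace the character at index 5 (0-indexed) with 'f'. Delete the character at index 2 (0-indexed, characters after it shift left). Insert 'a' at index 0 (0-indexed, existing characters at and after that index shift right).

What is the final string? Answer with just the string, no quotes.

Answer: abdeif

Derivation:
Applying each edit step by step:
Start: "bdfei"
Op 1 (append 'e'): "bdfei" -> "bdfeie"
Op 2 (replace idx 5: 'e' -> 'b'): "bdfeie" -> "bdfeib"
Op 3 (replace idx 5: 'b' -> 'f'): "bdfeib" -> "bdfeif"
Op 4 (delete idx 2 = 'f'): "bdfeif" -> "bdeif"
Op 5 (insert 'a' at idx 0): "bdeif" -> "abdeif"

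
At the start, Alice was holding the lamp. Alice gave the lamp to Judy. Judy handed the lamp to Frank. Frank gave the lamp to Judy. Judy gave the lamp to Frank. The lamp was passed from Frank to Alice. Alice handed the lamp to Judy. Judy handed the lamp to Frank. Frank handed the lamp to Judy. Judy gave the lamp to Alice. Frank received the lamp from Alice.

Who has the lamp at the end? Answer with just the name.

Tracking the lamp through each event:
Start: Alice has the lamp.
After event 1: Judy has the lamp.
After event 2: Frank has the lamp.
After event 3: Judy has the lamp.
After event 4: Frank has the lamp.
After event 5: Alice has the lamp.
After event 6: Judy has the lamp.
After event 7: Frank has the lamp.
After event 8: Judy has the lamp.
After event 9: Alice has the lamp.
After event 10: Frank has the lamp.

Answer: Frank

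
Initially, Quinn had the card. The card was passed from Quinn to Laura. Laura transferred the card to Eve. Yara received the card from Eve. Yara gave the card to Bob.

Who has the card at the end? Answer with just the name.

Tracking the card through each event:
Start: Quinn has the card.
After event 1: Laura has the card.
After event 2: Eve has the card.
After event 3: Yara has the card.
After event 4: Bob has the card.

Answer: Bob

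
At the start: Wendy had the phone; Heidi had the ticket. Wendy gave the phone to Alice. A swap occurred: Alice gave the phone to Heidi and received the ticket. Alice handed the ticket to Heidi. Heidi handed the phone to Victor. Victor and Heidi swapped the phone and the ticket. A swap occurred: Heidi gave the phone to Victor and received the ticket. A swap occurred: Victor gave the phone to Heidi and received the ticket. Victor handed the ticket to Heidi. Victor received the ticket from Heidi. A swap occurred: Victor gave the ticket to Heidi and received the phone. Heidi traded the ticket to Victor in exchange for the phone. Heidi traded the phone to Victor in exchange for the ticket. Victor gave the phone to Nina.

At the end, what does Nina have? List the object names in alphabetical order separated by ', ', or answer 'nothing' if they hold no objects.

Tracking all object holders:
Start: phone:Wendy, ticket:Heidi
Event 1 (give phone: Wendy -> Alice). State: phone:Alice, ticket:Heidi
Event 2 (swap phone<->ticket: now phone:Heidi, ticket:Alice). State: phone:Heidi, ticket:Alice
Event 3 (give ticket: Alice -> Heidi). State: phone:Heidi, ticket:Heidi
Event 4 (give phone: Heidi -> Victor). State: phone:Victor, ticket:Heidi
Event 5 (swap phone<->ticket: now phone:Heidi, ticket:Victor). State: phone:Heidi, ticket:Victor
Event 6 (swap phone<->ticket: now phone:Victor, ticket:Heidi). State: phone:Victor, ticket:Heidi
Event 7 (swap phone<->ticket: now phone:Heidi, ticket:Victor). State: phone:Heidi, ticket:Victor
Event 8 (give ticket: Victor -> Heidi). State: phone:Heidi, ticket:Heidi
Event 9 (give ticket: Heidi -> Victor). State: phone:Heidi, ticket:Victor
Event 10 (swap ticket<->phone: now ticket:Heidi, phone:Victor). State: phone:Victor, ticket:Heidi
Event 11 (swap ticket<->phone: now ticket:Victor, phone:Heidi). State: phone:Heidi, ticket:Victor
Event 12 (swap phone<->ticket: now phone:Victor, ticket:Heidi). State: phone:Victor, ticket:Heidi
Event 13 (give phone: Victor -> Nina). State: phone:Nina, ticket:Heidi

Final state: phone:Nina, ticket:Heidi
Nina holds: phone.

Answer: phone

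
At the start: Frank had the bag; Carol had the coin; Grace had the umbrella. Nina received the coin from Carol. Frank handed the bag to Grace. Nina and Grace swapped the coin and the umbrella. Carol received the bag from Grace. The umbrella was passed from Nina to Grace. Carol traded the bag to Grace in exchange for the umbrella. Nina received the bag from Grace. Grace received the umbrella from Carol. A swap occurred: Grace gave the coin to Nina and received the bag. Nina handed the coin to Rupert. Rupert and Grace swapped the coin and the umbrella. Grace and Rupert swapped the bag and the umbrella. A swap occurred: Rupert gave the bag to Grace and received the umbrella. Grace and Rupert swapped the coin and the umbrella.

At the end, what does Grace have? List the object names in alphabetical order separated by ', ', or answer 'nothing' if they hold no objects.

Tracking all object holders:
Start: bag:Frank, coin:Carol, umbrella:Grace
Event 1 (give coin: Carol -> Nina). State: bag:Frank, coin:Nina, umbrella:Grace
Event 2 (give bag: Frank -> Grace). State: bag:Grace, coin:Nina, umbrella:Grace
Event 3 (swap coin<->umbrella: now coin:Grace, umbrella:Nina). State: bag:Grace, coin:Grace, umbrella:Nina
Event 4 (give bag: Grace -> Carol). State: bag:Carol, coin:Grace, umbrella:Nina
Event 5 (give umbrella: Nina -> Grace). State: bag:Carol, coin:Grace, umbrella:Grace
Event 6 (swap bag<->umbrella: now bag:Grace, umbrella:Carol). State: bag:Grace, coin:Grace, umbrella:Carol
Event 7 (give bag: Grace -> Nina). State: bag:Nina, coin:Grace, umbrella:Carol
Event 8 (give umbrella: Carol -> Grace). State: bag:Nina, coin:Grace, umbrella:Grace
Event 9 (swap coin<->bag: now coin:Nina, bag:Grace). State: bag:Grace, coin:Nina, umbrella:Grace
Event 10 (give coin: Nina -> Rupert). State: bag:Grace, coin:Rupert, umbrella:Grace
Event 11 (swap coin<->umbrella: now coin:Grace, umbrella:Rupert). State: bag:Grace, coin:Grace, umbrella:Rupert
Event 12 (swap bag<->umbrella: now bag:Rupert, umbrella:Grace). State: bag:Rupert, coin:Grace, umbrella:Grace
Event 13 (swap bag<->umbrella: now bag:Grace, umbrella:Rupert). State: bag:Grace, coin:Grace, umbrella:Rupert
Event 14 (swap coin<->umbrella: now coin:Rupert, umbrella:Grace). State: bag:Grace, coin:Rupert, umbrella:Grace

Final state: bag:Grace, coin:Rupert, umbrella:Grace
Grace holds: bag, umbrella.

Answer: bag, umbrella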